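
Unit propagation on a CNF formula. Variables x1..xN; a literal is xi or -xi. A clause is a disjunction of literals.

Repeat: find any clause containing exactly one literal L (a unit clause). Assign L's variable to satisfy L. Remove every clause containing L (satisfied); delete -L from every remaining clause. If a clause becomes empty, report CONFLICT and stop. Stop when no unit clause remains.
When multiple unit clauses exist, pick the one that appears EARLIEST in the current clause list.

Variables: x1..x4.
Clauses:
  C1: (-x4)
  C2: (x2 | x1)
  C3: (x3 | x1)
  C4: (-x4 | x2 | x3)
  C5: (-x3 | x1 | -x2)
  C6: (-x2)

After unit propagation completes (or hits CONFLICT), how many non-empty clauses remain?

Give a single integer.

Answer: 0

Derivation:
unit clause [-4] forces x4=F; simplify:
  satisfied 2 clause(s); 4 remain; assigned so far: [4]
unit clause [-2] forces x2=F; simplify:
  drop 2 from [2, 1] -> [1]
  satisfied 2 clause(s); 2 remain; assigned so far: [2, 4]
unit clause [1] forces x1=T; simplify:
  satisfied 2 clause(s); 0 remain; assigned so far: [1, 2, 4]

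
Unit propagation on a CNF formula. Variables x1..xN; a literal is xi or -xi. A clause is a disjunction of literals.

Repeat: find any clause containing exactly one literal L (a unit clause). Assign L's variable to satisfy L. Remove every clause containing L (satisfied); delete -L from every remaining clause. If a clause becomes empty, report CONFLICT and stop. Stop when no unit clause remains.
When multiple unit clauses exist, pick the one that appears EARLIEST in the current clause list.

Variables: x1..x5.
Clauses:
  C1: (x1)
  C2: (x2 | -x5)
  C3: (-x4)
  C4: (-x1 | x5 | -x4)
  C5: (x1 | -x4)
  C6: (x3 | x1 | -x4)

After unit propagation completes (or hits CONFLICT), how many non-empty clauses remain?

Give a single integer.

Answer: 1

Derivation:
unit clause [1] forces x1=T; simplify:
  drop -1 from [-1, 5, -4] -> [5, -4]
  satisfied 3 clause(s); 3 remain; assigned so far: [1]
unit clause [-4] forces x4=F; simplify:
  satisfied 2 clause(s); 1 remain; assigned so far: [1, 4]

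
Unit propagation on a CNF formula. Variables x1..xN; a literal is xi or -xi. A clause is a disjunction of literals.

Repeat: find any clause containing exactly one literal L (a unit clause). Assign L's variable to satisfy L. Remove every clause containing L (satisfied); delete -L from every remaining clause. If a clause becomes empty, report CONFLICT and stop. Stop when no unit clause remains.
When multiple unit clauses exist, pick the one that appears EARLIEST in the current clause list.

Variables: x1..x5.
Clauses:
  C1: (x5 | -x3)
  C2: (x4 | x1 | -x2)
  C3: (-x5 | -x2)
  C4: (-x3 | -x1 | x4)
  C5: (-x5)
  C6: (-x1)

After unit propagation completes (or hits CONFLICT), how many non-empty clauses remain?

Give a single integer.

unit clause [-5] forces x5=F; simplify:
  drop 5 from [5, -3] -> [-3]
  satisfied 2 clause(s); 4 remain; assigned so far: [5]
unit clause [-3] forces x3=F; simplify:
  satisfied 2 clause(s); 2 remain; assigned so far: [3, 5]
unit clause [-1] forces x1=F; simplify:
  drop 1 from [4, 1, -2] -> [4, -2]
  satisfied 1 clause(s); 1 remain; assigned so far: [1, 3, 5]

Answer: 1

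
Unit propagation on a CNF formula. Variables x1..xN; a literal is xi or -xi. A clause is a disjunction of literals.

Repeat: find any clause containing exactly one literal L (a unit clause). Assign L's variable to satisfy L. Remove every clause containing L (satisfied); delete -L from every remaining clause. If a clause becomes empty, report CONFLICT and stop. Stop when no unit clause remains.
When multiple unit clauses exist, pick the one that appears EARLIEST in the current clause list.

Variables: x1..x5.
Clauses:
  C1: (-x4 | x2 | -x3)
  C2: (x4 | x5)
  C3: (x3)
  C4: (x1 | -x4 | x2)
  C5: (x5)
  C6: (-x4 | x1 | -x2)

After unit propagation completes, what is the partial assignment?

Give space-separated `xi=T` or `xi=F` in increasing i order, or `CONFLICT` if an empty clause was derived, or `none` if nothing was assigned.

unit clause [3] forces x3=T; simplify:
  drop -3 from [-4, 2, -3] -> [-4, 2]
  satisfied 1 clause(s); 5 remain; assigned so far: [3]
unit clause [5] forces x5=T; simplify:
  satisfied 2 clause(s); 3 remain; assigned so far: [3, 5]

Answer: x3=T x5=T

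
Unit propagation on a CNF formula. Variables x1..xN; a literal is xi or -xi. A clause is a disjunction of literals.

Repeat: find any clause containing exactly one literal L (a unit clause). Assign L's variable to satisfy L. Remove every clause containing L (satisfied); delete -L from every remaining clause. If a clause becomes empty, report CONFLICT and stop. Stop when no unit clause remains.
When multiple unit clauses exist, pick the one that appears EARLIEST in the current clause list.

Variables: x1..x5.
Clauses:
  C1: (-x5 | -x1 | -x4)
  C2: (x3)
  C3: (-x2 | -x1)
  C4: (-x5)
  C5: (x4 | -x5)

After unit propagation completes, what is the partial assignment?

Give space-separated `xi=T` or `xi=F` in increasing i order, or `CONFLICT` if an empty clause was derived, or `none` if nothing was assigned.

Answer: x3=T x5=F

Derivation:
unit clause [3] forces x3=T; simplify:
  satisfied 1 clause(s); 4 remain; assigned so far: [3]
unit clause [-5] forces x5=F; simplify:
  satisfied 3 clause(s); 1 remain; assigned so far: [3, 5]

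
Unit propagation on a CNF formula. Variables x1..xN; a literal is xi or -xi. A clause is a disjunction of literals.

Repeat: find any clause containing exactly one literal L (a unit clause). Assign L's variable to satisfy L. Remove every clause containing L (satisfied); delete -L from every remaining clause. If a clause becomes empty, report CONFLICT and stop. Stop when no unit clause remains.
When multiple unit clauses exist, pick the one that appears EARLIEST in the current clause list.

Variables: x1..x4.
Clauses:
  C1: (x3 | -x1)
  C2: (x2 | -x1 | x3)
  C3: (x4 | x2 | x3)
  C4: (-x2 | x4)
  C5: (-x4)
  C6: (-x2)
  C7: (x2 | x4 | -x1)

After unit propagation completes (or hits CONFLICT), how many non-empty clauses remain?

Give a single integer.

Answer: 0

Derivation:
unit clause [-4] forces x4=F; simplify:
  drop 4 from [4, 2, 3] -> [2, 3]
  drop 4 from [-2, 4] -> [-2]
  drop 4 from [2, 4, -1] -> [2, -1]
  satisfied 1 clause(s); 6 remain; assigned so far: [4]
unit clause [-2] forces x2=F; simplify:
  drop 2 from [2, -1, 3] -> [-1, 3]
  drop 2 from [2, 3] -> [3]
  drop 2 from [2, -1] -> [-1]
  satisfied 2 clause(s); 4 remain; assigned so far: [2, 4]
unit clause [3] forces x3=T; simplify:
  satisfied 3 clause(s); 1 remain; assigned so far: [2, 3, 4]
unit clause [-1] forces x1=F; simplify:
  satisfied 1 clause(s); 0 remain; assigned so far: [1, 2, 3, 4]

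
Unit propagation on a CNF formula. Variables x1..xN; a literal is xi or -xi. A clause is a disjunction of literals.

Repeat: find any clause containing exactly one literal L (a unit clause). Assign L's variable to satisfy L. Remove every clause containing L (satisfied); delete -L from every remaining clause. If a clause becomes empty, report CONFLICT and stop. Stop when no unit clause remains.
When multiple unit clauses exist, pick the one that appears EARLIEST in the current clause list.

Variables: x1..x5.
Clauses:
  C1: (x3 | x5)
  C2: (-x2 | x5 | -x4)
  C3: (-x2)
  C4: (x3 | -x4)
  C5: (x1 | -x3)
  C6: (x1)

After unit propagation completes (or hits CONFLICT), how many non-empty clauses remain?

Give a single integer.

unit clause [-2] forces x2=F; simplify:
  satisfied 2 clause(s); 4 remain; assigned so far: [2]
unit clause [1] forces x1=T; simplify:
  satisfied 2 clause(s); 2 remain; assigned so far: [1, 2]

Answer: 2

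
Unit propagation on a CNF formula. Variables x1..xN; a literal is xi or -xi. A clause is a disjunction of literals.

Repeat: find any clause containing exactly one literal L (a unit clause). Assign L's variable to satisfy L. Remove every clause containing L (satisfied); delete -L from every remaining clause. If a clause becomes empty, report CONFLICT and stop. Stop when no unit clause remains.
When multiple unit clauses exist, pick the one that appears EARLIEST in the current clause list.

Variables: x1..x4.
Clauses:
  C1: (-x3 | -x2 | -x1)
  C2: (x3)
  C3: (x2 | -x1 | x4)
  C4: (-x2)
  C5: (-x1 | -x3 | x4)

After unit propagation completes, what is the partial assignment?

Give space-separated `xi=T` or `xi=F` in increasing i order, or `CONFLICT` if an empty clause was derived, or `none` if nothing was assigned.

unit clause [3] forces x3=T; simplify:
  drop -3 from [-3, -2, -1] -> [-2, -1]
  drop -3 from [-1, -3, 4] -> [-1, 4]
  satisfied 1 clause(s); 4 remain; assigned so far: [3]
unit clause [-2] forces x2=F; simplify:
  drop 2 from [2, -1, 4] -> [-1, 4]
  satisfied 2 clause(s); 2 remain; assigned so far: [2, 3]

Answer: x2=F x3=T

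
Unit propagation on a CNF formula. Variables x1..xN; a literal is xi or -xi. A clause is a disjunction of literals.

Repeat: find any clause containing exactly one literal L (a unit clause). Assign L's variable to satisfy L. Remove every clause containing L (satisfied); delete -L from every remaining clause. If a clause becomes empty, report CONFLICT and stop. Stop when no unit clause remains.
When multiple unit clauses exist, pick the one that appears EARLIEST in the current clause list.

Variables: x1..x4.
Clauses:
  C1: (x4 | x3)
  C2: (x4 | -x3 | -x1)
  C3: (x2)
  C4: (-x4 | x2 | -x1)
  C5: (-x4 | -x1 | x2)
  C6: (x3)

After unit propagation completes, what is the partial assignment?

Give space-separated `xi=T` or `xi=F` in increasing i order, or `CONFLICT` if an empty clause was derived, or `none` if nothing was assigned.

unit clause [2] forces x2=T; simplify:
  satisfied 3 clause(s); 3 remain; assigned so far: [2]
unit clause [3] forces x3=T; simplify:
  drop -3 from [4, -3, -1] -> [4, -1]
  satisfied 2 clause(s); 1 remain; assigned so far: [2, 3]

Answer: x2=T x3=T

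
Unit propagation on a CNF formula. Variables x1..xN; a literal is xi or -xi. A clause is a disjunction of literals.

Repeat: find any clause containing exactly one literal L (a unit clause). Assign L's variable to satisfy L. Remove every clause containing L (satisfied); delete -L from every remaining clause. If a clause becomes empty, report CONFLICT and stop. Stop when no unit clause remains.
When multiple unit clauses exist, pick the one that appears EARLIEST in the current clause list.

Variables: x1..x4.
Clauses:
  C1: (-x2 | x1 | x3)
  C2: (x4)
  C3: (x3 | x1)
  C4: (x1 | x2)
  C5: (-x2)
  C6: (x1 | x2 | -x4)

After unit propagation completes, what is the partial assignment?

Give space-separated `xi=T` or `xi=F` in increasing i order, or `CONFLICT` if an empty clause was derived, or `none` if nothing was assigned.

Answer: x1=T x2=F x4=T

Derivation:
unit clause [4] forces x4=T; simplify:
  drop -4 from [1, 2, -4] -> [1, 2]
  satisfied 1 clause(s); 5 remain; assigned so far: [4]
unit clause [-2] forces x2=F; simplify:
  drop 2 from [1, 2] -> [1]
  drop 2 from [1, 2] -> [1]
  satisfied 2 clause(s); 3 remain; assigned so far: [2, 4]
unit clause [1] forces x1=T; simplify:
  satisfied 3 clause(s); 0 remain; assigned so far: [1, 2, 4]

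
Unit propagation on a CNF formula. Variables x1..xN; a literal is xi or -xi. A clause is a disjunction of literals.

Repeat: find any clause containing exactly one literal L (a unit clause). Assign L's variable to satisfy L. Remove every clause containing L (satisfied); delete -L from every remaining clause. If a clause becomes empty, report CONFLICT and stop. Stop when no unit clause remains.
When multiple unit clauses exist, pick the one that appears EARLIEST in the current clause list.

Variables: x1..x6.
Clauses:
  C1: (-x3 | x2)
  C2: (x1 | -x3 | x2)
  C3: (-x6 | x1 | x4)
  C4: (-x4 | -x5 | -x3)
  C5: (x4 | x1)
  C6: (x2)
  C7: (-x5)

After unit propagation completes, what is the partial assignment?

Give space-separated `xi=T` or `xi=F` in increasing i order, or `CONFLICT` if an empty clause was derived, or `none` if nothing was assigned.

unit clause [2] forces x2=T; simplify:
  satisfied 3 clause(s); 4 remain; assigned so far: [2]
unit clause [-5] forces x5=F; simplify:
  satisfied 2 clause(s); 2 remain; assigned so far: [2, 5]

Answer: x2=T x5=F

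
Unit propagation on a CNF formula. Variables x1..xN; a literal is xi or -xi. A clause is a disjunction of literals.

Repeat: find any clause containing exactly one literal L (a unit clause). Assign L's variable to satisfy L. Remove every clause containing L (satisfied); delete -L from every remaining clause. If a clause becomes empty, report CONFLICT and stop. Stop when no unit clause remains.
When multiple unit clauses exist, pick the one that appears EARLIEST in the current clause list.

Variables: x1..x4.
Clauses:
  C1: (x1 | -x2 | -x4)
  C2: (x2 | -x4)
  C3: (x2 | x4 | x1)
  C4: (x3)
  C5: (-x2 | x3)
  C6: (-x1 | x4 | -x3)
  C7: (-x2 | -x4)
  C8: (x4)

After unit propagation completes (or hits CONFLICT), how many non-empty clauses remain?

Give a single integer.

unit clause [3] forces x3=T; simplify:
  drop -3 from [-1, 4, -3] -> [-1, 4]
  satisfied 2 clause(s); 6 remain; assigned so far: [3]
unit clause [4] forces x4=T; simplify:
  drop -4 from [1, -2, -4] -> [1, -2]
  drop -4 from [2, -4] -> [2]
  drop -4 from [-2, -4] -> [-2]
  satisfied 3 clause(s); 3 remain; assigned so far: [3, 4]
unit clause [2] forces x2=T; simplify:
  drop -2 from [1, -2] -> [1]
  drop -2 from [-2] -> [] (empty!)
  satisfied 1 clause(s); 2 remain; assigned so far: [2, 3, 4]
CONFLICT (empty clause)

Answer: 1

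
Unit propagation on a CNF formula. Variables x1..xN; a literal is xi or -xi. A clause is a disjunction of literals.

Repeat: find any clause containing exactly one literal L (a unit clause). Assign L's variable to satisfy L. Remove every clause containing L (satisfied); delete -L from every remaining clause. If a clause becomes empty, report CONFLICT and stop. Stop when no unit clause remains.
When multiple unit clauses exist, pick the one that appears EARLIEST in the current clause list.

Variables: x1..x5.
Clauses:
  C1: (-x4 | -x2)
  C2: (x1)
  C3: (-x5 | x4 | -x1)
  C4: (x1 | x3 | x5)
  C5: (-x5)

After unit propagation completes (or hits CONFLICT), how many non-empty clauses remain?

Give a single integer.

Answer: 1

Derivation:
unit clause [1] forces x1=T; simplify:
  drop -1 from [-5, 4, -1] -> [-5, 4]
  satisfied 2 clause(s); 3 remain; assigned so far: [1]
unit clause [-5] forces x5=F; simplify:
  satisfied 2 clause(s); 1 remain; assigned so far: [1, 5]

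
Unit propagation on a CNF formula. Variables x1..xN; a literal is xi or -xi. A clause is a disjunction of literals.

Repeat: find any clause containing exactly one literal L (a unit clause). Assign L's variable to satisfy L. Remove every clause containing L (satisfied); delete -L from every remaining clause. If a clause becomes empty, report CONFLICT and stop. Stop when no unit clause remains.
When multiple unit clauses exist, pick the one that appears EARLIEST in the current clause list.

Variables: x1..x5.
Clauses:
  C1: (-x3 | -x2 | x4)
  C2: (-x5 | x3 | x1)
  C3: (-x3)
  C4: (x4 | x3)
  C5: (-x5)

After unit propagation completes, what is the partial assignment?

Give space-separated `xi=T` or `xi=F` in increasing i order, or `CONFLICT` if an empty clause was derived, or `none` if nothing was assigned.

unit clause [-3] forces x3=F; simplify:
  drop 3 from [-5, 3, 1] -> [-5, 1]
  drop 3 from [4, 3] -> [4]
  satisfied 2 clause(s); 3 remain; assigned so far: [3]
unit clause [4] forces x4=T; simplify:
  satisfied 1 clause(s); 2 remain; assigned so far: [3, 4]
unit clause [-5] forces x5=F; simplify:
  satisfied 2 clause(s); 0 remain; assigned so far: [3, 4, 5]

Answer: x3=F x4=T x5=F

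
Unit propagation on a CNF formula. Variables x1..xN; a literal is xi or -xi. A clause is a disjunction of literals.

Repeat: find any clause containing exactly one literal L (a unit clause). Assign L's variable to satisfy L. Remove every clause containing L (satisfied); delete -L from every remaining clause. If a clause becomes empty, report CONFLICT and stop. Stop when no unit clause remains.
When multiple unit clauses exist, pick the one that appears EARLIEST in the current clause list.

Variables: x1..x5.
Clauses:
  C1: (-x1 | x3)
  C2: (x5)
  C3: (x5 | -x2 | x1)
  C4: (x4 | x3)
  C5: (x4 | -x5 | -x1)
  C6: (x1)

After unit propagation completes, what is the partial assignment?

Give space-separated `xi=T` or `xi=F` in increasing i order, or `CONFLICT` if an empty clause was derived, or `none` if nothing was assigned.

unit clause [5] forces x5=T; simplify:
  drop -5 from [4, -5, -1] -> [4, -1]
  satisfied 2 clause(s); 4 remain; assigned so far: [5]
unit clause [1] forces x1=T; simplify:
  drop -1 from [-1, 3] -> [3]
  drop -1 from [4, -1] -> [4]
  satisfied 1 clause(s); 3 remain; assigned so far: [1, 5]
unit clause [3] forces x3=T; simplify:
  satisfied 2 clause(s); 1 remain; assigned so far: [1, 3, 5]
unit clause [4] forces x4=T; simplify:
  satisfied 1 clause(s); 0 remain; assigned so far: [1, 3, 4, 5]

Answer: x1=T x3=T x4=T x5=T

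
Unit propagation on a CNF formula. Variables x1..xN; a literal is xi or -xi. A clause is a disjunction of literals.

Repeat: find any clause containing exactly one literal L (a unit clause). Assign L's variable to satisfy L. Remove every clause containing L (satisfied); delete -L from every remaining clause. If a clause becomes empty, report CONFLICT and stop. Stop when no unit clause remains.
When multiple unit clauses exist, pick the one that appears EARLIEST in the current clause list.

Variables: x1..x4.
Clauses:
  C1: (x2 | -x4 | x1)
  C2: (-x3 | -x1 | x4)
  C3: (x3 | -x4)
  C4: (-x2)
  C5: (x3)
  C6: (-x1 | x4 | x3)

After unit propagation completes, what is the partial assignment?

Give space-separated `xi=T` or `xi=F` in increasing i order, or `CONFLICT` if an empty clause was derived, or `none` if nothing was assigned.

Answer: x2=F x3=T

Derivation:
unit clause [-2] forces x2=F; simplify:
  drop 2 from [2, -4, 1] -> [-4, 1]
  satisfied 1 clause(s); 5 remain; assigned so far: [2]
unit clause [3] forces x3=T; simplify:
  drop -3 from [-3, -1, 4] -> [-1, 4]
  satisfied 3 clause(s); 2 remain; assigned so far: [2, 3]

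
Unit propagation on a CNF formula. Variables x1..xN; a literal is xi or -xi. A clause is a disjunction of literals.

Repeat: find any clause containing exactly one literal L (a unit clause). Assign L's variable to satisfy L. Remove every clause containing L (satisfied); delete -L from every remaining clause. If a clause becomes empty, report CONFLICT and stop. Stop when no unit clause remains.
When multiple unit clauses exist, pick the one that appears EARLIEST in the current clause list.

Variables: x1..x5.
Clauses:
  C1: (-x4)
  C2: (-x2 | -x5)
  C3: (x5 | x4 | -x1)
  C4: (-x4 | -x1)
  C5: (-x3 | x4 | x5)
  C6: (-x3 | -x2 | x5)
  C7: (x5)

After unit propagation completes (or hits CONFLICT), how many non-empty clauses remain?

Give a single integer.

Answer: 0

Derivation:
unit clause [-4] forces x4=F; simplify:
  drop 4 from [5, 4, -1] -> [5, -1]
  drop 4 from [-3, 4, 5] -> [-3, 5]
  satisfied 2 clause(s); 5 remain; assigned so far: [4]
unit clause [5] forces x5=T; simplify:
  drop -5 from [-2, -5] -> [-2]
  satisfied 4 clause(s); 1 remain; assigned so far: [4, 5]
unit clause [-2] forces x2=F; simplify:
  satisfied 1 clause(s); 0 remain; assigned so far: [2, 4, 5]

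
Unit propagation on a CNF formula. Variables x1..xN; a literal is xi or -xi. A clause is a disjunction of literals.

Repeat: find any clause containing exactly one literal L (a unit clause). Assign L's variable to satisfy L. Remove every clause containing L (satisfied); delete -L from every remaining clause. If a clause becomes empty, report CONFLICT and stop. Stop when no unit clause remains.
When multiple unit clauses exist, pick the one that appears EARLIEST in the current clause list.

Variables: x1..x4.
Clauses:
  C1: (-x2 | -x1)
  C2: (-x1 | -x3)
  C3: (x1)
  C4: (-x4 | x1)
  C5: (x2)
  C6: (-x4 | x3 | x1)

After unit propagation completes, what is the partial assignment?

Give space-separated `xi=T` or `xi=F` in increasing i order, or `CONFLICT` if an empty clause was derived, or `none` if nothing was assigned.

unit clause [1] forces x1=T; simplify:
  drop -1 from [-2, -1] -> [-2]
  drop -1 from [-1, -3] -> [-3]
  satisfied 3 clause(s); 3 remain; assigned so far: [1]
unit clause [-2] forces x2=F; simplify:
  drop 2 from [2] -> [] (empty!)
  satisfied 1 clause(s); 2 remain; assigned so far: [1, 2]
CONFLICT (empty clause)

Answer: CONFLICT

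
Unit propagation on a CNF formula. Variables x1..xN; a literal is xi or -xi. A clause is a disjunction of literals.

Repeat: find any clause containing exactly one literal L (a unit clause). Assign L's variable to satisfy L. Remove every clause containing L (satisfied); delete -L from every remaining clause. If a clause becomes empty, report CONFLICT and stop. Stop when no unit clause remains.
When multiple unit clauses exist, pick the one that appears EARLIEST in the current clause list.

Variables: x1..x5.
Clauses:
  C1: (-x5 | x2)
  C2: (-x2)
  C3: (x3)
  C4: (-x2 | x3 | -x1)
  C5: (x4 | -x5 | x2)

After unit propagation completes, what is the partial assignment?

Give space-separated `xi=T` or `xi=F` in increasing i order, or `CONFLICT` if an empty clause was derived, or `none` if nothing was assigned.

unit clause [-2] forces x2=F; simplify:
  drop 2 from [-5, 2] -> [-5]
  drop 2 from [4, -5, 2] -> [4, -5]
  satisfied 2 clause(s); 3 remain; assigned so far: [2]
unit clause [-5] forces x5=F; simplify:
  satisfied 2 clause(s); 1 remain; assigned so far: [2, 5]
unit clause [3] forces x3=T; simplify:
  satisfied 1 clause(s); 0 remain; assigned so far: [2, 3, 5]

Answer: x2=F x3=T x5=F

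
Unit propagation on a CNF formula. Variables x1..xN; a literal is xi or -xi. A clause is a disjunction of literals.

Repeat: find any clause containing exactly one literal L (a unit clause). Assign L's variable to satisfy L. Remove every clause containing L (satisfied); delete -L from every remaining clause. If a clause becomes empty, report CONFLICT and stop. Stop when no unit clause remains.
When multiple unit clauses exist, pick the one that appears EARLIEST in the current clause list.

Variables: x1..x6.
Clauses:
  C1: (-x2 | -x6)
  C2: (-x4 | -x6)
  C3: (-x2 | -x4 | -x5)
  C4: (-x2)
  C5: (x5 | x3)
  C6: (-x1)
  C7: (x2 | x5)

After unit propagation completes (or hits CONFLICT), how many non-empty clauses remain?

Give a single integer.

Answer: 1

Derivation:
unit clause [-2] forces x2=F; simplify:
  drop 2 from [2, 5] -> [5]
  satisfied 3 clause(s); 4 remain; assigned so far: [2]
unit clause [-1] forces x1=F; simplify:
  satisfied 1 clause(s); 3 remain; assigned so far: [1, 2]
unit clause [5] forces x5=T; simplify:
  satisfied 2 clause(s); 1 remain; assigned so far: [1, 2, 5]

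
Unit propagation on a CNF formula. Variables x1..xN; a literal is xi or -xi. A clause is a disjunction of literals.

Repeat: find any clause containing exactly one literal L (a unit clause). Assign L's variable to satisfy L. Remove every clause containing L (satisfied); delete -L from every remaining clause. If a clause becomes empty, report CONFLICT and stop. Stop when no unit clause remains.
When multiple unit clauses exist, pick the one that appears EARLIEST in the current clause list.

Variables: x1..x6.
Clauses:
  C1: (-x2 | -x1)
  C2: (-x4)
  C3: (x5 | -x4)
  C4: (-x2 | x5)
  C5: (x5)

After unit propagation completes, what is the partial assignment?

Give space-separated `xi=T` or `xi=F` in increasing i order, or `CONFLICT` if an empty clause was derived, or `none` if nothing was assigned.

unit clause [-4] forces x4=F; simplify:
  satisfied 2 clause(s); 3 remain; assigned so far: [4]
unit clause [5] forces x5=T; simplify:
  satisfied 2 clause(s); 1 remain; assigned so far: [4, 5]

Answer: x4=F x5=T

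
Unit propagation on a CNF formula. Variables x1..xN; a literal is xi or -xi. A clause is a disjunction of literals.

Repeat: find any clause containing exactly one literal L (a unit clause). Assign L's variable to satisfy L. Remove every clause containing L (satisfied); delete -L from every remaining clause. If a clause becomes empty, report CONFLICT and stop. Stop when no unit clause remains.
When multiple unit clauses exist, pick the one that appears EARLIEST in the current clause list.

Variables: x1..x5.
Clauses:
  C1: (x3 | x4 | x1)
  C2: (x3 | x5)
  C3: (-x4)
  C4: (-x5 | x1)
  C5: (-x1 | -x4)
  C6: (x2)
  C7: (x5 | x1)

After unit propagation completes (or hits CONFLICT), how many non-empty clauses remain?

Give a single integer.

unit clause [-4] forces x4=F; simplify:
  drop 4 from [3, 4, 1] -> [3, 1]
  satisfied 2 clause(s); 5 remain; assigned so far: [4]
unit clause [2] forces x2=T; simplify:
  satisfied 1 clause(s); 4 remain; assigned so far: [2, 4]

Answer: 4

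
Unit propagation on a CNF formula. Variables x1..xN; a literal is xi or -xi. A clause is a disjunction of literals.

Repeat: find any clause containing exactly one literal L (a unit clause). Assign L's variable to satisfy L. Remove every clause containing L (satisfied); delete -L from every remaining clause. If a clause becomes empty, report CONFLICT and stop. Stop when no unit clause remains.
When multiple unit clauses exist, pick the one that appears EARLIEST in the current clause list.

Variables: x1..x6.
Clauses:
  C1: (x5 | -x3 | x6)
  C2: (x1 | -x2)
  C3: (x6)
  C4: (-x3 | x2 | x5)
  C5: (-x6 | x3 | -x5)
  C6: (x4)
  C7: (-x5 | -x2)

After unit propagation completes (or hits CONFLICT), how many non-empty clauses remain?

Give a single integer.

Answer: 4

Derivation:
unit clause [6] forces x6=T; simplify:
  drop -6 from [-6, 3, -5] -> [3, -5]
  satisfied 2 clause(s); 5 remain; assigned so far: [6]
unit clause [4] forces x4=T; simplify:
  satisfied 1 clause(s); 4 remain; assigned so far: [4, 6]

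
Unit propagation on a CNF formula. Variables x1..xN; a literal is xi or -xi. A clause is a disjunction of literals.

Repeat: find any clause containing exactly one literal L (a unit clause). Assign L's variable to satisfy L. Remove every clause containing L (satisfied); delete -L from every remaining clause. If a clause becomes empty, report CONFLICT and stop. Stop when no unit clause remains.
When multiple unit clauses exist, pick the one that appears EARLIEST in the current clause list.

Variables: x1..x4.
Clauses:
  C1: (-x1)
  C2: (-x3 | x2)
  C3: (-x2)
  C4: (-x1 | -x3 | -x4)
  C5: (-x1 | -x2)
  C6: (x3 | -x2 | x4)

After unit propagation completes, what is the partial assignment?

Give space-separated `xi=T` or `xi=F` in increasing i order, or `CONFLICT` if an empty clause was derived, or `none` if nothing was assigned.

Answer: x1=F x2=F x3=F

Derivation:
unit clause [-1] forces x1=F; simplify:
  satisfied 3 clause(s); 3 remain; assigned so far: [1]
unit clause [-2] forces x2=F; simplify:
  drop 2 from [-3, 2] -> [-3]
  satisfied 2 clause(s); 1 remain; assigned so far: [1, 2]
unit clause [-3] forces x3=F; simplify:
  satisfied 1 clause(s); 0 remain; assigned so far: [1, 2, 3]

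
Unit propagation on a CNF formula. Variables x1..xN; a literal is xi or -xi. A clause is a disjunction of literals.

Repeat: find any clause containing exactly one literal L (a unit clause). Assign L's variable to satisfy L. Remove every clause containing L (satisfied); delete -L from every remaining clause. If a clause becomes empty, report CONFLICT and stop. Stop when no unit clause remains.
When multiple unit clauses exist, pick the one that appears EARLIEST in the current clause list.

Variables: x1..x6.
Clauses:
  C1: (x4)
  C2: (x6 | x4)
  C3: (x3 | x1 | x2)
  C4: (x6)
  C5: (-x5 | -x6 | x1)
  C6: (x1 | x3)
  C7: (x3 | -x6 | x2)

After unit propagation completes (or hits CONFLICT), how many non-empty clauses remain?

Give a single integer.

unit clause [4] forces x4=T; simplify:
  satisfied 2 clause(s); 5 remain; assigned so far: [4]
unit clause [6] forces x6=T; simplify:
  drop -6 from [-5, -6, 1] -> [-5, 1]
  drop -6 from [3, -6, 2] -> [3, 2]
  satisfied 1 clause(s); 4 remain; assigned so far: [4, 6]

Answer: 4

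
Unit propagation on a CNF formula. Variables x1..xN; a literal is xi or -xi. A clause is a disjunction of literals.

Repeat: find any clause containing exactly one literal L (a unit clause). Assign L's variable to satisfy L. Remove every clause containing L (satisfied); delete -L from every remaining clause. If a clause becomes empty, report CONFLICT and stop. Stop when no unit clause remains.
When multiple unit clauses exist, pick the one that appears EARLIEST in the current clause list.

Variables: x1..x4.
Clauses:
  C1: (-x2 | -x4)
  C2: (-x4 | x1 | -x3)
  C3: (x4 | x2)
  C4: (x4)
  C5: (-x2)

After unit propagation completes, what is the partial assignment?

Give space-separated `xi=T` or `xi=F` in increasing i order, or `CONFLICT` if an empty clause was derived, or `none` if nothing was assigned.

unit clause [4] forces x4=T; simplify:
  drop -4 from [-2, -4] -> [-2]
  drop -4 from [-4, 1, -3] -> [1, -3]
  satisfied 2 clause(s); 3 remain; assigned so far: [4]
unit clause [-2] forces x2=F; simplify:
  satisfied 2 clause(s); 1 remain; assigned so far: [2, 4]

Answer: x2=F x4=T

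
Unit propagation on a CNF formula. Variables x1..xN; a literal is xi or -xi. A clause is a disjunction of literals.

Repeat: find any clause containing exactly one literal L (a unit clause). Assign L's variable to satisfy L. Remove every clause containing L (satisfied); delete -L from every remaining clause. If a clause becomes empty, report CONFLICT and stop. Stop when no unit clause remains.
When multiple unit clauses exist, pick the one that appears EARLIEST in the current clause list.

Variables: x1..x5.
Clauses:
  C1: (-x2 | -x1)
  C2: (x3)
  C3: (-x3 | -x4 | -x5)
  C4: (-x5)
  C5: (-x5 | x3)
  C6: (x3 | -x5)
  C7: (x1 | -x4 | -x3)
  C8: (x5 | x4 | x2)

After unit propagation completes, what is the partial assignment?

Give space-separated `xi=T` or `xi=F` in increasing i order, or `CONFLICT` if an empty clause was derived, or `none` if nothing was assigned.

unit clause [3] forces x3=T; simplify:
  drop -3 from [-3, -4, -5] -> [-4, -5]
  drop -3 from [1, -4, -3] -> [1, -4]
  satisfied 3 clause(s); 5 remain; assigned so far: [3]
unit clause [-5] forces x5=F; simplify:
  drop 5 from [5, 4, 2] -> [4, 2]
  satisfied 2 clause(s); 3 remain; assigned so far: [3, 5]

Answer: x3=T x5=F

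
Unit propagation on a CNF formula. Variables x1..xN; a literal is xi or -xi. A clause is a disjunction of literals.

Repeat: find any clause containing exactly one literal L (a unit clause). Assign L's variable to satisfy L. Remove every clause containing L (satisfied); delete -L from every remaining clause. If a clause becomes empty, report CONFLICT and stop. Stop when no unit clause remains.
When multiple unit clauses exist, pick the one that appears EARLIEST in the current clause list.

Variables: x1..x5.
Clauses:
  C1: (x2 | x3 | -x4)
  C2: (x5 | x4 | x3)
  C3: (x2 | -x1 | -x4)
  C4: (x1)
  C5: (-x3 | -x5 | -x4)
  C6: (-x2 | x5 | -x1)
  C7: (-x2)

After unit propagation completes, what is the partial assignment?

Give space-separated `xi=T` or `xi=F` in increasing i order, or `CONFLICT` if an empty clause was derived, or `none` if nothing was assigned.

unit clause [1] forces x1=T; simplify:
  drop -1 from [2, -1, -4] -> [2, -4]
  drop -1 from [-2, 5, -1] -> [-2, 5]
  satisfied 1 clause(s); 6 remain; assigned so far: [1]
unit clause [-2] forces x2=F; simplify:
  drop 2 from [2, 3, -4] -> [3, -4]
  drop 2 from [2, -4] -> [-4]
  satisfied 2 clause(s); 4 remain; assigned so far: [1, 2]
unit clause [-4] forces x4=F; simplify:
  drop 4 from [5, 4, 3] -> [5, 3]
  satisfied 3 clause(s); 1 remain; assigned so far: [1, 2, 4]

Answer: x1=T x2=F x4=F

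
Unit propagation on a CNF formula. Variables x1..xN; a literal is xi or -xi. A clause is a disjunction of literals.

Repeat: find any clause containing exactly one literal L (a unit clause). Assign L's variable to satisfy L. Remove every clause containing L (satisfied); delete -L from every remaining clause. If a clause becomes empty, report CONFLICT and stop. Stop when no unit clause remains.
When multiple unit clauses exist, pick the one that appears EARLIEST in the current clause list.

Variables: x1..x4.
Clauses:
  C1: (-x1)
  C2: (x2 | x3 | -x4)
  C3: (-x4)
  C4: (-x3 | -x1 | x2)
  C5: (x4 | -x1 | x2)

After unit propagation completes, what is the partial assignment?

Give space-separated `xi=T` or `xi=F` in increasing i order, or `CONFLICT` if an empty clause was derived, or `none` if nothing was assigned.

Answer: x1=F x4=F

Derivation:
unit clause [-1] forces x1=F; simplify:
  satisfied 3 clause(s); 2 remain; assigned so far: [1]
unit clause [-4] forces x4=F; simplify:
  satisfied 2 clause(s); 0 remain; assigned so far: [1, 4]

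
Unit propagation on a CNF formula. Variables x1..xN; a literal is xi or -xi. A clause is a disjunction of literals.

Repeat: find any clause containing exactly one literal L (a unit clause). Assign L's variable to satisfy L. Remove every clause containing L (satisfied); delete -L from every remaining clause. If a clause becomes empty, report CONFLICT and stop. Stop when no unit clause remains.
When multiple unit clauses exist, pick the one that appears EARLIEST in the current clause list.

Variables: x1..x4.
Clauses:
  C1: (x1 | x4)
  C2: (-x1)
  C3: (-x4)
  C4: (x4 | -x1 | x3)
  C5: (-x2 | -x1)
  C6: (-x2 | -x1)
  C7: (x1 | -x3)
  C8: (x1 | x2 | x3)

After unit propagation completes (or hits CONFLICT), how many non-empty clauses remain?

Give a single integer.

Answer: 2

Derivation:
unit clause [-1] forces x1=F; simplify:
  drop 1 from [1, 4] -> [4]
  drop 1 from [1, -3] -> [-3]
  drop 1 from [1, 2, 3] -> [2, 3]
  satisfied 4 clause(s); 4 remain; assigned so far: [1]
unit clause [4] forces x4=T; simplify:
  drop -4 from [-4] -> [] (empty!)
  satisfied 1 clause(s); 3 remain; assigned so far: [1, 4]
CONFLICT (empty clause)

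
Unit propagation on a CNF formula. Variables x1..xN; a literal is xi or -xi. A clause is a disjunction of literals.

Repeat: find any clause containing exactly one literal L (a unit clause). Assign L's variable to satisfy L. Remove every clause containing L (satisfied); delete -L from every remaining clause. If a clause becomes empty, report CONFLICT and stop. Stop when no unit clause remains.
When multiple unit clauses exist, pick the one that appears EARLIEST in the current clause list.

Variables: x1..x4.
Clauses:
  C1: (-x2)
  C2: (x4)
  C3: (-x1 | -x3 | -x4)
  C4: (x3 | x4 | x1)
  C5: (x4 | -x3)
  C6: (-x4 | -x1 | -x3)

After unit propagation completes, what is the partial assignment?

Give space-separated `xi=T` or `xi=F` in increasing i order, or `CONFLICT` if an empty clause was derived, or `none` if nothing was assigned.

unit clause [-2] forces x2=F; simplify:
  satisfied 1 clause(s); 5 remain; assigned so far: [2]
unit clause [4] forces x4=T; simplify:
  drop -4 from [-1, -3, -4] -> [-1, -3]
  drop -4 from [-4, -1, -3] -> [-1, -3]
  satisfied 3 clause(s); 2 remain; assigned so far: [2, 4]

Answer: x2=F x4=T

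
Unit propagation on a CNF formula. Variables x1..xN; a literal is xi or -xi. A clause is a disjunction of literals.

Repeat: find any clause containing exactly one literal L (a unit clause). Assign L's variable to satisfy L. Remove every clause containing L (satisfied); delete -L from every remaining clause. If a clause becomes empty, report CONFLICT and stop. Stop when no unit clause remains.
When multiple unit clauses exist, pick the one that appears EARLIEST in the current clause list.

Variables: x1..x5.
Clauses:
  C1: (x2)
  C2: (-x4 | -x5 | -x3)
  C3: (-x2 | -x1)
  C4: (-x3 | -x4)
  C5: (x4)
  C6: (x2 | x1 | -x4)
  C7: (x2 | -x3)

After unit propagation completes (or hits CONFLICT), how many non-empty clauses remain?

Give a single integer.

Answer: 0

Derivation:
unit clause [2] forces x2=T; simplify:
  drop -2 from [-2, -1] -> [-1]
  satisfied 3 clause(s); 4 remain; assigned so far: [2]
unit clause [-1] forces x1=F; simplify:
  satisfied 1 clause(s); 3 remain; assigned so far: [1, 2]
unit clause [4] forces x4=T; simplify:
  drop -4 from [-4, -5, -3] -> [-5, -3]
  drop -4 from [-3, -4] -> [-3]
  satisfied 1 clause(s); 2 remain; assigned so far: [1, 2, 4]
unit clause [-3] forces x3=F; simplify:
  satisfied 2 clause(s); 0 remain; assigned so far: [1, 2, 3, 4]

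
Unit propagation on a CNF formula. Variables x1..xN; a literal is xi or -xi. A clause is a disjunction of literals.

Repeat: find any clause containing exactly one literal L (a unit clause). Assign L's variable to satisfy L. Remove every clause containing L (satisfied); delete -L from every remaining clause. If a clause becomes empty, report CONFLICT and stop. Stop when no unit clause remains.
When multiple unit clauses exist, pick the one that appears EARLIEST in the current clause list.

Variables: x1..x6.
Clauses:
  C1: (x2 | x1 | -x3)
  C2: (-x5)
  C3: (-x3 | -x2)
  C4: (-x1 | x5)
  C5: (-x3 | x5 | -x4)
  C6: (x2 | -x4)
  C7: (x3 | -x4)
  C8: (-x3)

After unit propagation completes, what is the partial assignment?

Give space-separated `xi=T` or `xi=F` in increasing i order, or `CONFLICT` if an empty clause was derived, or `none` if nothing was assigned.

Answer: x1=F x3=F x4=F x5=F

Derivation:
unit clause [-5] forces x5=F; simplify:
  drop 5 from [-1, 5] -> [-1]
  drop 5 from [-3, 5, -4] -> [-3, -4]
  satisfied 1 clause(s); 7 remain; assigned so far: [5]
unit clause [-1] forces x1=F; simplify:
  drop 1 from [2, 1, -3] -> [2, -3]
  satisfied 1 clause(s); 6 remain; assigned so far: [1, 5]
unit clause [-3] forces x3=F; simplify:
  drop 3 from [3, -4] -> [-4]
  satisfied 4 clause(s); 2 remain; assigned so far: [1, 3, 5]
unit clause [-4] forces x4=F; simplify:
  satisfied 2 clause(s); 0 remain; assigned so far: [1, 3, 4, 5]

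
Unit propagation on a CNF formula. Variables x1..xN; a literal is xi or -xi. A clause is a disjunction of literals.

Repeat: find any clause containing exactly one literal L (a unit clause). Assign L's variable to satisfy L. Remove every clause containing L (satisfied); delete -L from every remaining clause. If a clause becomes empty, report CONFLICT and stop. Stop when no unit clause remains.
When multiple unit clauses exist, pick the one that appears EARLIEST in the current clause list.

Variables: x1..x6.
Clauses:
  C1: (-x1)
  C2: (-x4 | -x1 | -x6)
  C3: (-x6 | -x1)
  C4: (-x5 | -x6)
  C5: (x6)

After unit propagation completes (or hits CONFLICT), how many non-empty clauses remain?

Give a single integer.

Answer: 0

Derivation:
unit clause [-1] forces x1=F; simplify:
  satisfied 3 clause(s); 2 remain; assigned so far: [1]
unit clause [6] forces x6=T; simplify:
  drop -6 from [-5, -6] -> [-5]
  satisfied 1 clause(s); 1 remain; assigned so far: [1, 6]
unit clause [-5] forces x5=F; simplify:
  satisfied 1 clause(s); 0 remain; assigned so far: [1, 5, 6]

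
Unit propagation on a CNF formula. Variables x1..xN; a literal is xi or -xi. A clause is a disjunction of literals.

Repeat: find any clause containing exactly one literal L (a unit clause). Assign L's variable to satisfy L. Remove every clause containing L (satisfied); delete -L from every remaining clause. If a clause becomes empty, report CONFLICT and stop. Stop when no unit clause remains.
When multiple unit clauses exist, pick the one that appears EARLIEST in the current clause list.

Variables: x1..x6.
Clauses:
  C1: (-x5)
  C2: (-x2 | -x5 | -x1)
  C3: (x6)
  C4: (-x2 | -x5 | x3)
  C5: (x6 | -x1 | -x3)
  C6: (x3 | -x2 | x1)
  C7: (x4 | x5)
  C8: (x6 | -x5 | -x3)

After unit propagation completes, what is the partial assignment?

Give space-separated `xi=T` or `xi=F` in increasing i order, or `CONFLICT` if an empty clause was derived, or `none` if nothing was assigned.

unit clause [-5] forces x5=F; simplify:
  drop 5 from [4, 5] -> [4]
  satisfied 4 clause(s); 4 remain; assigned so far: [5]
unit clause [6] forces x6=T; simplify:
  satisfied 2 clause(s); 2 remain; assigned so far: [5, 6]
unit clause [4] forces x4=T; simplify:
  satisfied 1 clause(s); 1 remain; assigned so far: [4, 5, 6]

Answer: x4=T x5=F x6=T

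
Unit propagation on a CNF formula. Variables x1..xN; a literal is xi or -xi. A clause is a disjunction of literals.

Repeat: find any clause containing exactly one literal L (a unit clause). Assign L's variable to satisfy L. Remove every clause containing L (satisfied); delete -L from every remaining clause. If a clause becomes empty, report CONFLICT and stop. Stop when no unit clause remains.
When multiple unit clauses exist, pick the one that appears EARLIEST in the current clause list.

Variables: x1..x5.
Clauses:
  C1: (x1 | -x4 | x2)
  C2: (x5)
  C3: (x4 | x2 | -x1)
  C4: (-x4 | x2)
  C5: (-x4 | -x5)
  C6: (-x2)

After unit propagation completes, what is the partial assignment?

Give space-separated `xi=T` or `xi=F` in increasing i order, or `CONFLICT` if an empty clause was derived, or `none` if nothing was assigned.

unit clause [5] forces x5=T; simplify:
  drop -5 from [-4, -5] -> [-4]
  satisfied 1 clause(s); 5 remain; assigned so far: [5]
unit clause [-4] forces x4=F; simplify:
  drop 4 from [4, 2, -1] -> [2, -1]
  satisfied 3 clause(s); 2 remain; assigned so far: [4, 5]
unit clause [-2] forces x2=F; simplify:
  drop 2 from [2, -1] -> [-1]
  satisfied 1 clause(s); 1 remain; assigned so far: [2, 4, 5]
unit clause [-1] forces x1=F; simplify:
  satisfied 1 clause(s); 0 remain; assigned so far: [1, 2, 4, 5]

Answer: x1=F x2=F x4=F x5=T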